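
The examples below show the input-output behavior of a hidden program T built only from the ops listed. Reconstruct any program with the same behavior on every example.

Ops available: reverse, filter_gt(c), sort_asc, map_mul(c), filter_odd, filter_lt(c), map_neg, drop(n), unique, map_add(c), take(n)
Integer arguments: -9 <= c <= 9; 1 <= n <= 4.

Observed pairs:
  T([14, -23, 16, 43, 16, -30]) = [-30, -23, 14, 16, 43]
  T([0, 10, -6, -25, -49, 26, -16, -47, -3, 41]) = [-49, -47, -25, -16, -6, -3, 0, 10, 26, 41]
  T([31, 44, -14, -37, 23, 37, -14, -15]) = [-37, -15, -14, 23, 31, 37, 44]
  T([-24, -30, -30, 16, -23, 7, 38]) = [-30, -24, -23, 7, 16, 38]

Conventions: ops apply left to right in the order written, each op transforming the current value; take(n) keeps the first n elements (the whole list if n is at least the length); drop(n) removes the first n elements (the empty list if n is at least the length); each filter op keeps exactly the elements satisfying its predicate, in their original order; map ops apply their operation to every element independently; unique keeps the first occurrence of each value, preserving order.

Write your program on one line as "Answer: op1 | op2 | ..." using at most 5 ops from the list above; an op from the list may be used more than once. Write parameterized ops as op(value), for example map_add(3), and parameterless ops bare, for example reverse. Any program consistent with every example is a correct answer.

reverse | map_neg | unique | map_neg | sort_asc

Check, running the answer program on each example:
  [14, -23, 16, 43, 16, -30] -> [-30, 16, 43, 16, -23, 14] -> [30, -16, -43, -16, 23, -14] -> [30, -16, -43, 23, -14] -> [-30, 16, 43, -23, 14] -> [-30, -23, 14, 16, 43]
  [0, 10, -6, -25, -49, 26, -16, -47, -3, 41] -> [41, -3, -47, -16, 26, -49, -25, -6, 10, 0] -> [-41, 3, 47, 16, -26, 49, 25, 6, -10, 0] -> [-41, 3, 47, 16, -26, 49, 25, 6, -10, 0] -> [41, -3, -47, -16, 26, -49, -25, -6, 10, 0] -> [-49, -47, -25, -16, -6, -3, 0, 10, 26, 41]
  [31, 44, -14, -37, 23, 37, -14, -15] -> [-15, -14, 37, 23, -37, -14, 44, 31] -> [15, 14, -37, -23, 37, 14, -44, -31] -> [15, 14, -37, -23, 37, -44, -31] -> [-15, -14, 37, 23, -37, 44, 31] -> [-37, -15, -14, 23, 31, 37, 44]
  [-24, -30, -30, 16, -23, 7, 38] -> [38, 7, -23, 16, -30, -30, -24] -> [-38, -7, 23, -16, 30, 30, 24] -> [-38, -7, 23, -16, 30, 24] -> [38, 7, -23, 16, -30, -24] -> [-30, -24, -23, 7, 16, 38]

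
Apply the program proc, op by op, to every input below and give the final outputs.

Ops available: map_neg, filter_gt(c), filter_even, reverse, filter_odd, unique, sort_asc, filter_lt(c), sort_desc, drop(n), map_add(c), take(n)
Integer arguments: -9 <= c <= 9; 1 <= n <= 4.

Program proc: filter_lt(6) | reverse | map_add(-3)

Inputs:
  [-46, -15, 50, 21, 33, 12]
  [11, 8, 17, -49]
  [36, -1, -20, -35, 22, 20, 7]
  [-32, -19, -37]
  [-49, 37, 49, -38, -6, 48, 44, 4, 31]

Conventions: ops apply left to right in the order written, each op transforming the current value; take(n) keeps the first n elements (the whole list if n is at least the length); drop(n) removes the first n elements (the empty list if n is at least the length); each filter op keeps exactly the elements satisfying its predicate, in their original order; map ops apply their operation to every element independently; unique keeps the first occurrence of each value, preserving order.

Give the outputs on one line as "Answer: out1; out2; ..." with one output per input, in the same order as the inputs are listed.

Execution, op by op:
  [-46, -15, 50, 21, 33, 12] -> [-46, -15] -> [-15, -46] -> [-18, -49]
  [11, 8, 17, -49] -> [-49] -> [-49] -> [-52]
  [36, -1, -20, -35, 22, 20, 7] -> [-1, -20, -35] -> [-35, -20, -1] -> [-38, -23, -4]
  [-32, -19, -37] -> [-32, -19, -37] -> [-37, -19, -32] -> [-40, -22, -35]
  [-49, 37, 49, -38, -6, 48, 44, 4, 31] -> [-49, -38, -6, 4] -> [4, -6, -38, -49] -> [1, -9, -41, -52]

[-18, -49]; [-52]; [-38, -23, -4]; [-40, -22, -35]; [1, -9, -41, -52]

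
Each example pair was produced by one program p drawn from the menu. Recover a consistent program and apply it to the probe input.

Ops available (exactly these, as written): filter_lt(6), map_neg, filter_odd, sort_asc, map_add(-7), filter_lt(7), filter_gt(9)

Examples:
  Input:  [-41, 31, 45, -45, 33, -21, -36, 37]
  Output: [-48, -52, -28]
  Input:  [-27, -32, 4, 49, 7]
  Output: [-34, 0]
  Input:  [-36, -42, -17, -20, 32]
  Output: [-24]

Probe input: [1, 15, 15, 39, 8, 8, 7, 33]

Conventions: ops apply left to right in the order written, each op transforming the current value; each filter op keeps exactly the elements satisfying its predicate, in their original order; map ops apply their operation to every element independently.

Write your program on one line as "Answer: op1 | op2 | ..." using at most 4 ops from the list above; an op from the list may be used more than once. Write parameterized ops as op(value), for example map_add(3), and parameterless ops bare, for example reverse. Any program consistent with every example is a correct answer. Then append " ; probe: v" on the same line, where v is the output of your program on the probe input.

filter_odd | map_add(-7) | filter_lt(6) ; probe: [-6, 0]

Check, running the answer program on each example:
  [-41, 31, 45, -45, 33, -21, -36, 37] -> [-41, 31, 45, -45, 33, -21, 37] -> [-48, 24, 38, -52, 26, -28, 30] -> [-48, -52, -28]
  [-27, -32, 4, 49, 7] -> [-27, 49, 7] -> [-34, 42, 0] -> [-34, 0]
  [-36, -42, -17, -20, 32] -> [-17] -> [-24] -> [-24]
  probe: [1, 15, 15, 39, 8, 8, 7, 33] -> [1, 15, 15, 39, 7, 33] -> [-6, 8, 8, 32, 0, 26] -> [-6, 0]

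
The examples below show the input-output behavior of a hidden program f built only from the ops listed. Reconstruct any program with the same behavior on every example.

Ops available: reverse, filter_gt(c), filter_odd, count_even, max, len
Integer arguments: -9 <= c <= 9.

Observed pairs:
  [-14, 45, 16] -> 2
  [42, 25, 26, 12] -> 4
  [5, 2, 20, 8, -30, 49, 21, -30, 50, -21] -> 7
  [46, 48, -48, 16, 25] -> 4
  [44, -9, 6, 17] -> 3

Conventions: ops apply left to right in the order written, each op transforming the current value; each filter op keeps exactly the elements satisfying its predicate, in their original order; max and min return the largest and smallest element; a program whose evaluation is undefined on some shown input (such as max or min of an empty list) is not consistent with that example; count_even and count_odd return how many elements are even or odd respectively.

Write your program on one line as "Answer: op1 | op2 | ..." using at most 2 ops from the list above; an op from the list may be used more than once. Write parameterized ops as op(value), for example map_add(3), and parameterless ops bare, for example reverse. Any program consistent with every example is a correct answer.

filter_gt(-3) | len

Check, running the answer program on each example:
  [-14, 45, 16] -> [45, 16] -> 2
  [42, 25, 26, 12] -> [42, 25, 26, 12] -> 4
  [5, 2, 20, 8, -30, 49, 21, -30, 50, -21] -> [5, 2, 20, 8, 49, 21, 50] -> 7
  [46, 48, -48, 16, 25] -> [46, 48, 16, 25] -> 4
  [44, -9, 6, 17] -> [44, 6, 17] -> 3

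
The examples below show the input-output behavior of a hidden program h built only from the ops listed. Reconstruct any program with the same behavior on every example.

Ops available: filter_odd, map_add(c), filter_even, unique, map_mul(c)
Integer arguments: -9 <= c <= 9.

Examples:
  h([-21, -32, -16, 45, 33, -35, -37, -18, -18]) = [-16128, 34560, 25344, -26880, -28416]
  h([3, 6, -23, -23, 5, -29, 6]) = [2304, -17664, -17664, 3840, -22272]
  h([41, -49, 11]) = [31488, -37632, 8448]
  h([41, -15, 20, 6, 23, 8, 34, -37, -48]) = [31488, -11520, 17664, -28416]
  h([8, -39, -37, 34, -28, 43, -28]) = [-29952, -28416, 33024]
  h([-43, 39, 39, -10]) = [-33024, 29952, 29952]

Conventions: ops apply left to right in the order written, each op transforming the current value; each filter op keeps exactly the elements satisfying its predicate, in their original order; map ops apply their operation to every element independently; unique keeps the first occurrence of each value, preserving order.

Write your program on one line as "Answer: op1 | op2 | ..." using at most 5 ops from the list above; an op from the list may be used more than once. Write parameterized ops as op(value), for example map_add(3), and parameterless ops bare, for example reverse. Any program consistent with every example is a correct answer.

filter_odd | map_mul(3) | map_mul(-8) | map_mul(-4) | map_mul(8)

Check, running the answer program on each example:
  [-21, -32, -16, 45, 33, -35, -37, -18, -18] -> [-21, 45, 33, -35, -37] -> [-63, 135, 99, -105, -111] -> [504, -1080, -792, 840, 888] -> [-2016, 4320, 3168, -3360, -3552] -> [-16128, 34560, 25344, -26880, -28416]
  [3, 6, -23, -23, 5, -29, 6] -> [3, -23, -23, 5, -29] -> [9, -69, -69, 15, -87] -> [-72, 552, 552, -120, 696] -> [288, -2208, -2208, 480, -2784] -> [2304, -17664, -17664, 3840, -22272]
  [41, -49, 11] -> [41, -49, 11] -> [123, -147, 33] -> [-984, 1176, -264] -> [3936, -4704, 1056] -> [31488, -37632, 8448]
  [41, -15, 20, 6, 23, 8, 34, -37, -48] -> [41, -15, 23, -37] -> [123, -45, 69, -111] -> [-984, 360, -552, 888] -> [3936, -1440, 2208, -3552] -> [31488, -11520, 17664, -28416]
  [8, -39, -37, 34, -28, 43, -28] -> [-39, -37, 43] -> [-117, -111, 129] -> [936, 888, -1032] -> [-3744, -3552, 4128] -> [-29952, -28416, 33024]
  [-43, 39, 39, -10] -> [-43, 39, 39] -> [-129, 117, 117] -> [1032, -936, -936] -> [-4128, 3744, 3744] -> [-33024, 29952, 29952]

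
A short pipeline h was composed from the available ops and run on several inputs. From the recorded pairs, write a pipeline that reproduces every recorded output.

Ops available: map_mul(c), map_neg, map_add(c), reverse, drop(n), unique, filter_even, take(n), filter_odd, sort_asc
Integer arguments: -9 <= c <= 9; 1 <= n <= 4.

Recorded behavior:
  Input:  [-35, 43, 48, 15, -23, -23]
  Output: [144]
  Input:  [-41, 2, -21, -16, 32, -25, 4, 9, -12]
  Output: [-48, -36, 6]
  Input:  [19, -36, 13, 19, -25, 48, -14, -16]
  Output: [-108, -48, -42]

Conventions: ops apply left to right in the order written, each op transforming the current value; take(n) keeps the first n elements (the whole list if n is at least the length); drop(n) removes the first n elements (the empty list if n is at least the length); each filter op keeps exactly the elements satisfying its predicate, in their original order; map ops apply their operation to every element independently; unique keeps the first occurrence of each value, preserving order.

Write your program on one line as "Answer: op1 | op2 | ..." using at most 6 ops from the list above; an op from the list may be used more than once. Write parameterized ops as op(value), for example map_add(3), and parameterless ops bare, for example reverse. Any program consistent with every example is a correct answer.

drop(1) | filter_even | reverse | map_mul(3) | sort_asc | take(3)

Check, running the answer program on each example:
  [-35, 43, 48, 15, -23, -23] -> [43, 48, 15, -23, -23] -> [48] -> [48] -> [144] -> [144] -> [144]
  [-41, 2, -21, -16, 32, -25, 4, 9, -12] -> [2, -21, -16, 32, -25, 4, 9, -12] -> [2, -16, 32, 4, -12] -> [-12, 4, 32, -16, 2] -> [-36, 12, 96, -48, 6] -> [-48, -36, 6, 12, 96] -> [-48, -36, 6]
  [19, -36, 13, 19, -25, 48, -14, -16] -> [-36, 13, 19, -25, 48, -14, -16] -> [-36, 48, -14, -16] -> [-16, -14, 48, -36] -> [-48, -42, 144, -108] -> [-108, -48, -42, 144] -> [-108, -48, -42]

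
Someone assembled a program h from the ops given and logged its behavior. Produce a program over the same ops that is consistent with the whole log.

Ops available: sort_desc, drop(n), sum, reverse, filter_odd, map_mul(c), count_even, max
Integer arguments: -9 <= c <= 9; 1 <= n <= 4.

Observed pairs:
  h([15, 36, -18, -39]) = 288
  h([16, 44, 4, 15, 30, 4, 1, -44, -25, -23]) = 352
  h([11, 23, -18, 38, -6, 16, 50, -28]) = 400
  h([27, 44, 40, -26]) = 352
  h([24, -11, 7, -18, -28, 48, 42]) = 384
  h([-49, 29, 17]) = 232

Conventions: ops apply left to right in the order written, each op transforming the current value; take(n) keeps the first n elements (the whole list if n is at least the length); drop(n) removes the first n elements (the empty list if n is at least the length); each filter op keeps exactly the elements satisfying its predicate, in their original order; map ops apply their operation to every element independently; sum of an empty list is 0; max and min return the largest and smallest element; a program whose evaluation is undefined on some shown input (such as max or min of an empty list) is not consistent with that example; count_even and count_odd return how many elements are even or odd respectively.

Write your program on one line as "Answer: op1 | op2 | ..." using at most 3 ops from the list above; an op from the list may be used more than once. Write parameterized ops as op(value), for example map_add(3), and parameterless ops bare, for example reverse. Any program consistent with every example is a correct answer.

reverse | map_mul(8) | max

Check, running the answer program on each example:
  [15, 36, -18, -39] -> [-39, -18, 36, 15] -> [-312, -144, 288, 120] -> 288
  [16, 44, 4, 15, 30, 4, 1, -44, -25, -23] -> [-23, -25, -44, 1, 4, 30, 15, 4, 44, 16] -> [-184, -200, -352, 8, 32, 240, 120, 32, 352, 128] -> 352
  [11, 23, -18, 38, -6, 16, 50, -28] -> [-28, 50, 16, -6, 38, -18, 23, 11] -> [-224, 400, 128, -48, 304, -144, 184, 88] -> 400
  [27, 44, 40, -26] -> [-26, 40, 44, 27] -> [-208, 320, 352, 216] -> 352
  [24, -11, 7, -18, -28, 48, 42] -> [42, 48, -28, -18, 7, -11, 24] -> [336, 384, -224, -144, 56, -88, 192] -> 384
  [-49, 29, 17] -> [17, 29, -49] -> [136, 232, -392] -> 232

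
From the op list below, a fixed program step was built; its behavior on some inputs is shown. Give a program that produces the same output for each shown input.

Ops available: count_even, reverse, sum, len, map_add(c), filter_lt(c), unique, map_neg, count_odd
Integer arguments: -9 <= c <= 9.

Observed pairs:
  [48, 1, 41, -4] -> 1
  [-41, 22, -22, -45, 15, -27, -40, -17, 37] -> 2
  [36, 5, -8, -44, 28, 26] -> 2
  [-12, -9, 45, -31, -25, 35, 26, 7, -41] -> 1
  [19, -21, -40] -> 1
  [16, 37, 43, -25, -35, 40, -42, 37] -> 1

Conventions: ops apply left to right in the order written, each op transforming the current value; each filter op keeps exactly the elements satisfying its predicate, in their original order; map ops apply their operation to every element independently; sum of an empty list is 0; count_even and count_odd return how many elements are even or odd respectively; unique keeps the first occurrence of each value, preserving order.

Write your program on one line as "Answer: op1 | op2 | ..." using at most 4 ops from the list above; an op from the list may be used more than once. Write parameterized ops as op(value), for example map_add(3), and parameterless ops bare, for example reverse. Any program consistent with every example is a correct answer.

unique | filter_lt(-3) | count_even

Check, running the answer program on each example:
  [48, 1, 41, -4] -> [48, 1, 41, -4] -> [-4] -> 1
  [-41, 22, -22, -45, 15, -27, -40, -17, 37] -> [-41, 22, -22, -45, 15, -27, -40, -17, 37] -> [-41, -22, -45, -27, -40, -17] -> 2
  [36, 5, -8, -44, 28, 26] -> [36, 5, -8, -44, 28, 26] -> [-8, -44] -> 2
  [-12, -9, 45, -31, -25, 35, 26, 7, -41] -> [-12, -9, 45, -31, -25, 35, 26, 7, -41] -> [-12, -9, -31, -25, -41] -> 1
  [19, -21, -40] -> [19, -21, -40] -> [-21, -40] -> 1
  [16, 37, 43, -25, -35, 40, -42, 37] -> [16, 37, 43, -25, -35, 40, -42] -> [-25, -35, -42] -> 1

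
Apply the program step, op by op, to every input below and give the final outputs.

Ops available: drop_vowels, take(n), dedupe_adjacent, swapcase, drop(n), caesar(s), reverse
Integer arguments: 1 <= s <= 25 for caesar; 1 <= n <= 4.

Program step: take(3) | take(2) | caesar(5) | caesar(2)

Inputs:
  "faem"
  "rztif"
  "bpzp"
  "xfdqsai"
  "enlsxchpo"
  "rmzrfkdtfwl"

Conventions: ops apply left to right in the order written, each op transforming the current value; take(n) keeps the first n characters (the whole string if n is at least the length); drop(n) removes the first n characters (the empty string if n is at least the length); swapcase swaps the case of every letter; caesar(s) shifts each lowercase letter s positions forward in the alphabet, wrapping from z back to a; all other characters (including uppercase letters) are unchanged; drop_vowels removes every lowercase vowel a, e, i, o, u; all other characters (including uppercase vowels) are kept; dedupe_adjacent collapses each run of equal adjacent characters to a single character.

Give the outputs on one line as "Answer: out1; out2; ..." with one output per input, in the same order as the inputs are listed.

Execution, op by op:
  "faem" -> "fae" -> "fa" -> "kf" -> "mh"
  "rztif" -> "rzt" -> "rz" -> "we" -> "yg"
  "bpzp" -> "bpz" -> "bp" -> "gu" -> "iw"
  "xfdqsai" -> "xfd" -> "xf" -> "ck" -> "em"
  "enlsxchpo" -> "enl" -> "en" -> "js" -> "lu"
  "rmzrfkdtfwl" -> "rmz" -> "rm" -> "wr" -> "yt"

"mh"; "yg"; "iw"; "em"; "lu"; "yt"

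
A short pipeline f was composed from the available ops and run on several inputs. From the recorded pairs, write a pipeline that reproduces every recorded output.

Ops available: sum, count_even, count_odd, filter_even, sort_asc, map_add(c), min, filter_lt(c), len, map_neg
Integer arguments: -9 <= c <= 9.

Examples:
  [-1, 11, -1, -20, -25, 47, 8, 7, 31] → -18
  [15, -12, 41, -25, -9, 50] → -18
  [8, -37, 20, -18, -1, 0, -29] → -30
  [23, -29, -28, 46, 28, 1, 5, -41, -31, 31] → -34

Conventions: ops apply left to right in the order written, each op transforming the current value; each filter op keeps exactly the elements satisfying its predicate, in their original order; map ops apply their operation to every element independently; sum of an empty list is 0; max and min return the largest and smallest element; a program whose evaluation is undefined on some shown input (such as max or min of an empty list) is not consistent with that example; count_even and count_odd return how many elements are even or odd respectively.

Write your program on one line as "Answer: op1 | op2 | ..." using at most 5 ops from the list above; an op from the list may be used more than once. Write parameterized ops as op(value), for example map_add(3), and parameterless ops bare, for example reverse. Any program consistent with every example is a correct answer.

map_neg | map_add(-7) | map_neg | filter_even | min

Check, running the answer program on each example:
  [-1, 11, -1, -20, -25, 47, 8, 7, 31] -> [1, -11, 1, 20, 25, -47, -8, -7, -31] -> [-6, -18, -6, 13, 18, -54, -15, -14, -38] -> [6, 18, 6, -13, -18, 54, 15, 14, 38] -> [6, 18, 6, -18, 54, 14, 38] -> -18
  [15, -12, 41, -25, -9, 50] -> [-15, 12, -41, 25, 9, -50] -> [-22, 5, -48, 18, 2, -57] -> [22, -5, 48, -18, -2, 57] -> [22, 48, -18, -2] -> -18
  [8, -37, 20, -18, -1, 0, -29] -> [-8, 37, -20, 18, 1, 0, 29] -> [-15, 30, -27, 11, -6, -7, 22] -> [15, -30, 27, -11, 6, 7, -22] -> [-30, 6, -22] -> -30
  [23, -29, -28, 46, 28, 1, 5, -41, -31, 31] -> [-23, 29, 28, -46, -28, -1, -5, 41, 31, -31] -> [-30, 22, 21, -53, -35, -8, -12, 34, 24, -38] -> [30, -22, -21, 53, 35, 8, 12, -34, -24, 38] -> [30, -22, 8, 12, -34, -24, 38] -> -34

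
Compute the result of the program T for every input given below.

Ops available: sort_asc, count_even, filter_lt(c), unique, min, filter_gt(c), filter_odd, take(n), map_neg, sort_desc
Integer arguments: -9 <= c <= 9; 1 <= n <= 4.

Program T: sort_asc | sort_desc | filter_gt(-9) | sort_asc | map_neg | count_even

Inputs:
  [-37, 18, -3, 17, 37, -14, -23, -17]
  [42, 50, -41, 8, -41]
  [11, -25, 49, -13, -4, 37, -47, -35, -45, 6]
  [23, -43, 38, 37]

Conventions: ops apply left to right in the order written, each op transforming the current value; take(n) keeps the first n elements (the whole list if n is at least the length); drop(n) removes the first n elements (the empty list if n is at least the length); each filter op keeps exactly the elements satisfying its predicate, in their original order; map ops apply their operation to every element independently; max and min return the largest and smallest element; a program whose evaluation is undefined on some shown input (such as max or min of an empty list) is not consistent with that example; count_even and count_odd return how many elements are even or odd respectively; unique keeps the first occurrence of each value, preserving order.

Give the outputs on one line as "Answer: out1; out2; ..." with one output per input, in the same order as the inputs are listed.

1; 3; 2; 1

Execution, op by op:
  [-37, 18, -3, 17, 37, -14, -23, -17] -> [-37, -23, -17, -14, -3, 17, 18, 37] -> [37, 18, 17, -3, -14, -17, -23, -37] -> [37, 18, 17, -3] -> [-3, 17, 18, 37] -> [3, -17, -18, -37] -> 1
  [42, 50, -41, 8, -41] -> [-41, -41, 8, 42, 50] -> [50, 42, 8, -41, -41] -> [50, 42, 8] -> [8, 42, 50] -> [-8, -42, -50] -> 3
  [11, -25, 49, -13, -4, 37, -47, -35, -45, 6] -> [-47, -45, -35, -25, -13, -4, 6, 11, 37, 49] -> [49, 37, 11, 6, -4, -13, -25, -35, -45, -47] -> [49, 37, 11, 6, -4] -> [-4, 6, 11, 37, 49] -> [4, -6, -11, -37, -49] -> 2
  [23, -43, 38, 37] -> [-43, 23, 37, 38] -> [38, 37, 23, -43] -> [38, 37, 23] -> [23, 37, 38] -> [-23, -37, -38] -> 1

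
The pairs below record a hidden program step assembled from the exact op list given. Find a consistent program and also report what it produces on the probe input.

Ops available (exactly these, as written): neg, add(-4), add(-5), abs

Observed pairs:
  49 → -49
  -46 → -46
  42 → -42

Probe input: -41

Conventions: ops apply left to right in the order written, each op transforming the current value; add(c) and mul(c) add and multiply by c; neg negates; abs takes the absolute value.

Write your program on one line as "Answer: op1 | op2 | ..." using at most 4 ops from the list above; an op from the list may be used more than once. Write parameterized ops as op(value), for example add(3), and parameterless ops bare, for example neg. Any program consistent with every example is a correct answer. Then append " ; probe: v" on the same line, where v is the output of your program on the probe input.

neg | abs | neg ; probe: -41

Check, running the answer program on each example:
  49 -> -49 -> 49 -> -49
  -46 -> 46 -> 46 -> -46
  42 -> -42 -> 42 -> -42
  probe: -41 -> 41 -> 41 -> -41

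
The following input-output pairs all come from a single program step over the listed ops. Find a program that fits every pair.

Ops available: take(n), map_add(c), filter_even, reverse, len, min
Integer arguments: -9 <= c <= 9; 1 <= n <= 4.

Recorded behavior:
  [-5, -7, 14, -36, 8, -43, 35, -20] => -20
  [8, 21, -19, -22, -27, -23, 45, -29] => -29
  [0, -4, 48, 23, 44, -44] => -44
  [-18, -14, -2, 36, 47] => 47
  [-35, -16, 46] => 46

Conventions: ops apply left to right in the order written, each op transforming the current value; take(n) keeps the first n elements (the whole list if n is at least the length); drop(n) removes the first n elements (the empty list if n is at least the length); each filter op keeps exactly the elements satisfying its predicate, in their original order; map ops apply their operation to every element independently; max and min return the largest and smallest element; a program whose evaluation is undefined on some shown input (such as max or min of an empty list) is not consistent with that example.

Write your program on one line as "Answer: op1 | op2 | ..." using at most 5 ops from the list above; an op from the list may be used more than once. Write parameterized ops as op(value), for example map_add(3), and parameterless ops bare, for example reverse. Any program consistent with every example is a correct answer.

reverse | take(4) | take(1) | min

Check, running the answer program on each example:
  [-5, -7, 14, -36, 8, -43, 35, -20] -> [-20, 35, -43, 8, -36, 14, -7, -5] -> [-20, 35, -43, 8] -> [-20] -> -20
  [8, 21, -19, -22, -27, -23, 45, -29] -> [-29, 45, -23, -27, -22, -19, 21, 8] -> [-29, 45, -23, -27] -> [-29] -> -29
  [0, -4, 48, 23, 44, -44] -> [-44, 44, 23, 48, -4, 0] -> [-44, 44, 23, 48] -> [-44] -> -44
  [-18, -14, -2, 36, 47] -> [47, 36, -2, -14, -18] -> [47, 36, -2, -14] -> [47] -> 47
  [-35, -16, 46] -> [46, -16, -35] -> [46, -16, -35] -> [46] -> 46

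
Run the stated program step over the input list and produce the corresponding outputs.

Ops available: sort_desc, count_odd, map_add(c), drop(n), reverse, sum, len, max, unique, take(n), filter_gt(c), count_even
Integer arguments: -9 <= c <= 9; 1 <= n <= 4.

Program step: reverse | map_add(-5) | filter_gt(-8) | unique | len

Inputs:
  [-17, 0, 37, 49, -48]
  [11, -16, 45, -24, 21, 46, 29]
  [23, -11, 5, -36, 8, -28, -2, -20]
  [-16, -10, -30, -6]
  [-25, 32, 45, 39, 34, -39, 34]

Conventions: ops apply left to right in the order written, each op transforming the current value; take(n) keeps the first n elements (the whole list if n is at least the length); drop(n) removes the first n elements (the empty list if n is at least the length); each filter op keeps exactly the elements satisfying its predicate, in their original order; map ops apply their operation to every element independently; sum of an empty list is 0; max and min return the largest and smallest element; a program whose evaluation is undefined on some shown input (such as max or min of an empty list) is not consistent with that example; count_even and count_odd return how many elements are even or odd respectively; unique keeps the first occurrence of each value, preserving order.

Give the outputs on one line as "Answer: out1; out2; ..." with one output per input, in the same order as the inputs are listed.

Execution, op by op:
  [-17, 0, 37, 49, -48] -> [-48, 49, 37, 0, -17] -> [-53, 44, 32, -5, -22] -> [44, 32, -5] -> [44, 32, -5] -> 3
  [11, -16, 45, -24, 21, 46, 29] -> [29, 46, 21, -24, 45, -16, 11] -> [24, 41, 16, -29, 40, -21, 6] -> [24, 41, 16, 40, 6] -> [24, 41, 16, 40, 6] -> 5
  [23, -11, 5, -36, 8, -28, -2, -20] -> [-20, -2, -28, 8, -36, 5, -11, 23] -> [-25, -7, -33, 3, -41, 0, -16, 18] -> [-7, 3, 0, 18] -> [-7, 3, 0, 18] -> 4
  [-16, -10, -30, -6] -> [-6, -30, -10, -16] -> [-11, -35, -15, -21] -> [] -> [] -> 0
  [-25, 32, 45, 39, 34, -39, 34] -> [34, -39, 34, 39, 45, 32, -25] -> [29, -44, 29, 34, 40, 27, -30] -> [29, 29, 34, 40, 27] -> [29, 34, 40, 27] -> 4

3; 5; 4; 0; 4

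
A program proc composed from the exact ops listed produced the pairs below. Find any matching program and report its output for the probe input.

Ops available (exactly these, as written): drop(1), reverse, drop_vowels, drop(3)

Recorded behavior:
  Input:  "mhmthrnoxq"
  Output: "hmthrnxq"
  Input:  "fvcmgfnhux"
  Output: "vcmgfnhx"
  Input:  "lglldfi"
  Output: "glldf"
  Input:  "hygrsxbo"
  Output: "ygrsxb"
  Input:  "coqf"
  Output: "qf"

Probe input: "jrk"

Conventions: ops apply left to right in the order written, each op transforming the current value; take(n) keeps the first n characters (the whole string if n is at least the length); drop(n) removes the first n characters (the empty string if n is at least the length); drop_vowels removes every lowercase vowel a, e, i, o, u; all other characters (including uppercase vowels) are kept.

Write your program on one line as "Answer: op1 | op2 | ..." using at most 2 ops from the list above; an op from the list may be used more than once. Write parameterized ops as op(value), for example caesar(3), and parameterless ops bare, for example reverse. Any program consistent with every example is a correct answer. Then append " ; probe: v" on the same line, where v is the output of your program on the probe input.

drop(1) | drop_vowels ; probe: "rk"

Check, running the answer program on each example:
  "mhmthrnoxq" -> "hmthrnoxq" -> "hmthrnxq"
  "fvcmgfnhux" -> "vcmgfnhux" -> "vcmgfnhx"
  "lglldfi" -> "glldfi" -> "glldf"
  "hygrsxbo" -> "ygrsxbo" -> "ygrsxb"
  "coqf" -> "oqf" -> "qf"
  probe: "jrk" -> "rk" -> "rk"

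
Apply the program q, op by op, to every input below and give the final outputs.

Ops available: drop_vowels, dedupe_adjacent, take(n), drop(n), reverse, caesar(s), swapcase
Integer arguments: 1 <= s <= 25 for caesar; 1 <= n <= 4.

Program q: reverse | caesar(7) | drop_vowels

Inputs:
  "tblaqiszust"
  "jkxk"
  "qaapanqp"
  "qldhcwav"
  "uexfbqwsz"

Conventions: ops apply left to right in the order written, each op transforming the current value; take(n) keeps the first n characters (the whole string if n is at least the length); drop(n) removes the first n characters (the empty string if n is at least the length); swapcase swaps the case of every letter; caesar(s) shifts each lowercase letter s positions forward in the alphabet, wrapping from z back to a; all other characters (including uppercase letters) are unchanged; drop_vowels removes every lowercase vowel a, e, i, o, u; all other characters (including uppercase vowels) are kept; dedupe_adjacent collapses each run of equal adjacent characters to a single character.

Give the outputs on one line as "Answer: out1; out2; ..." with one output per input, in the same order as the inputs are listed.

"zbgzpxhs"; "rrq"; "wxhwhhx"; "chdjksx"; "gzdxmlb"

Execution, op by op:
  "tblaqiszust" -> "tsuzsiqalbt" -> "azbgzpxhsia" -> "zbgzpxhs"
  "jkxk" -> "kxkj" -> "rerq" -> "rrq"
  "qaapanqp" -> "pqnapaaq" -> "wxuhwhhx" -> "wxhwhhx"
  "qldhcwav" -> "vawchdlq" -> "chdjoksx" -> "chdjksx"
  "uexfbqwsz" -> "zswqbfxeu" -> "gzdximelb" -> "gzdxmlb"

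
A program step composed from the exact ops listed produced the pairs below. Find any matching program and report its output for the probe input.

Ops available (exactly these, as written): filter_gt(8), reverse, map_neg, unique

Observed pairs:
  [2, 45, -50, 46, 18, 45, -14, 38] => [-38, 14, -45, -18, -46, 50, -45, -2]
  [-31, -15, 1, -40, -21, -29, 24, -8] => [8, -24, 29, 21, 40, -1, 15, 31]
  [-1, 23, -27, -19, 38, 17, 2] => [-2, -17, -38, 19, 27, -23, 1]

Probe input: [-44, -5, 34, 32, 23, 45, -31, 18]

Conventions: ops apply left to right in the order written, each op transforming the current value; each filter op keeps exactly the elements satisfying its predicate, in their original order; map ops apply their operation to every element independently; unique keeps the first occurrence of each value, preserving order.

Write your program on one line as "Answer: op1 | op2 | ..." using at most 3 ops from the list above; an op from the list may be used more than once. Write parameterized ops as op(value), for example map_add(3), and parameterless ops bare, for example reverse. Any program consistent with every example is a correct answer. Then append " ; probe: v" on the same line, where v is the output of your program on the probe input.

map_neg | reverse ; probe: [-18, 31, -45, -23, -32, -34, 5, 44]

Check, running the answer program on each example:
  [2, 45, -50, 46, 18, 45, -14, 38] -> [-2, -45, 50, -46, -18, -45, 14, -38] -> [-38, 14, -45, -18, -46, 50, -45, -2]
  [-31, -15, 1, -40, -21, -29, 24, -8] -> [31, 15, -1, 40, 21, 29, -24, 8] -> [8, -24, 29, 21, 40, -1, 15, 31]
  [-1, 23, -27, -19, 38, 17, 2] -> [1, -23, 27, 19, -38, -17, -2] -> [-2, -17, -38, 19, 27, -23, 1]
  probe: [-44, -5, 34, 32, 23, 45, -31, 18] -> [44, 5, -34, -32, -23, -45, 31, -18] -> [-18, 31, -45, -23, -32, -34, 5, 44]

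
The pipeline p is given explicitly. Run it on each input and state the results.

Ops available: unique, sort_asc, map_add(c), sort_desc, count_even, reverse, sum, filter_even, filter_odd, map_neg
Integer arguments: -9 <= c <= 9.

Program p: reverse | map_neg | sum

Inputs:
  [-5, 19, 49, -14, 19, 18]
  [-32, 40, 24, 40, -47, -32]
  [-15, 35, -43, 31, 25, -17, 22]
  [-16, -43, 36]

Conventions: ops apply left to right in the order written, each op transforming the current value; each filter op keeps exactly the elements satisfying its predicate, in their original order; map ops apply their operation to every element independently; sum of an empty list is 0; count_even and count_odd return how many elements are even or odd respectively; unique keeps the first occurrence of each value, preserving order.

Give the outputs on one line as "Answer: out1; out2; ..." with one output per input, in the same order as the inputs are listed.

-86; 7; -38; 23

Execution, op by op:
  [-5, 19, 49, -14, 19, 18] -> [18, 19, -14, 49, 19, -5] -> [-18, -19, 14, -49, -19, 5] -> -86
  [-32, 40, 24, 40, -47, -32] -> [-32, -47, 40, 24, 40, -32] -> [32, 47, -40, -24, -40, 32] -> 7
  [-15, 35, -43, 31, 25, -17, 22] -> [22, -17, 25, 31, -43, 35, -15] -> [-22, 17, -25, -31, 43, -35, 15] -> -38
  [-16, -43, 36] -> [36, -43, -16] -> [-36, 43, 16] -> 23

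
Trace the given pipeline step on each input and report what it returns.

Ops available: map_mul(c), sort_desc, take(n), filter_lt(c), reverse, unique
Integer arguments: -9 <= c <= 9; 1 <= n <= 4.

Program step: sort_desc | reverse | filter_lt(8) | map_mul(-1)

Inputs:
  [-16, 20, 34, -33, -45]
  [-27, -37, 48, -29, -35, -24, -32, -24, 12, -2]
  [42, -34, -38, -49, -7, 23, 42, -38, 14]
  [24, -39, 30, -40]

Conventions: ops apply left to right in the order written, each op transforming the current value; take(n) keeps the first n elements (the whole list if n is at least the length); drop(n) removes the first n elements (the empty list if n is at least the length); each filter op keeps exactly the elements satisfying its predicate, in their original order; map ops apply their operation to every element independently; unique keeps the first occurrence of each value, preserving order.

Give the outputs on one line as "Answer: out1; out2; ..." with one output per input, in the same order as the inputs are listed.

Execution, op by op:
  [-16, 20, 34, -33, -45] -> [34, 20, -16, -33, -45] -> [-45, -33, -16, 20, 34] -> [-45, -33, -16] -> [45, 33, 16]
  [-27, -37, 48, -29, -35, -24, -32, -24, 12, -2] -> [48, 12, -2, -24, -24, -27, -29, -32, -35, -37] -> [-37, -35, -32, -29, -27, -24, -24, -2, 12, 48] -> [-37, -35, -32, -29, -27, -24, -24, -2] -> [37, 35, 32, 29, 27, 24, 24, 2]
  [42, -34, -38, -49, -7, 23, 42, -38, 14] -> [42, 42, 23, 14, -7, -34, -38, -38, -49] -> [-49, -38, -38, -34, -7, 14, 23, 42, 42] -> [-49, -38, -38, -34, -7] -> [49, 38, 38, 34, 7]
  [24, -39, 30, -40] -> [30, 24, -39, -40] -> [-40, -39, 24, 30] -> [-40, -39] -> [40, 39]

[45, 33, 16]; [37, 35, 32, 29, 27, 24, 24, 2]; [49, 38, 38, 34, 7]; [40, 39]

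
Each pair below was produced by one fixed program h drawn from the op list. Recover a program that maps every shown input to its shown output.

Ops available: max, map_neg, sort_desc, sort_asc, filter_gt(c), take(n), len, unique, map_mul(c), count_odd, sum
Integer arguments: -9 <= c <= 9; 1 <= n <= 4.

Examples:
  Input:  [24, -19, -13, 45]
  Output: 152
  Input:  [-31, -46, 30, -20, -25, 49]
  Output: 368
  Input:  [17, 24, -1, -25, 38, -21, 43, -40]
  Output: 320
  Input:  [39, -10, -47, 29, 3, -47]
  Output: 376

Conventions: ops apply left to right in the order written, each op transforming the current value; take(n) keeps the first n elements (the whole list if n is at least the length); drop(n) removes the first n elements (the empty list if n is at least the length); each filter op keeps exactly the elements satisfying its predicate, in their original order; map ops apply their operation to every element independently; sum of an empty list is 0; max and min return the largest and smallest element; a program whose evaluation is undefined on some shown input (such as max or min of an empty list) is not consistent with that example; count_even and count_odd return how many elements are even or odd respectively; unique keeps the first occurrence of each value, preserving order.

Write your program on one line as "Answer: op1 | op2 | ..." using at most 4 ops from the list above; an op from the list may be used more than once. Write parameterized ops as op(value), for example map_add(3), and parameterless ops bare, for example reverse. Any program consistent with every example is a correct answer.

map_mul(-8) | sort_desc | take(1) | max

Check, running the answer program on each example:
  [24, -19, -13, 45] -> [-192, 152, 104, -360] -> [152, 104, -192, -360] -> [152] -> 152
  [-31, -46, 30, -20, -25, 49] -> [248, 368, -240, 160, 200, -392] -> [368, 248, 200, 160, -240, -392] -> [368] -> 368
  [17, 24, -1, -25, 38, -21, 43, -40] -> [-136, -192, 8, 200, -304, 168, -344, 320] -> [320, 200, 168, 8, -136, -192, -304, -344] -> [320] -> 320
  [39, -10, -47, 29, 3, -47] -> [-312, 80, 376, -232, -24, 376] -> [376, 376, 80, -24, -232, -312] -> [376] -> 376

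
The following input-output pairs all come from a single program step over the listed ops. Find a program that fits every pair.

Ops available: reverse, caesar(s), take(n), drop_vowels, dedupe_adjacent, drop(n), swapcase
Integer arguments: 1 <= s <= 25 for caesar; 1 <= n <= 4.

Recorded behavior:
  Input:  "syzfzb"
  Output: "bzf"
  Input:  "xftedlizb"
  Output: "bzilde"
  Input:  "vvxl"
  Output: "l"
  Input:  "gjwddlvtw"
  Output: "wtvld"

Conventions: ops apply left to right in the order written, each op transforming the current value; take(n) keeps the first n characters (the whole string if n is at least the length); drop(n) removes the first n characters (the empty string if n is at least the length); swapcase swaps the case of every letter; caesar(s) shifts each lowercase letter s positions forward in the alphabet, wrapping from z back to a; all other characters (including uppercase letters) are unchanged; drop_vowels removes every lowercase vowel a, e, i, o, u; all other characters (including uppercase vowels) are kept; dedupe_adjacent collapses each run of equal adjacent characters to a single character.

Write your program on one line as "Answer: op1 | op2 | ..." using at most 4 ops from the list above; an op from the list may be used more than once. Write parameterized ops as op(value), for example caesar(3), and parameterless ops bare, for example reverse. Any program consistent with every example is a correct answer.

drop(3) | dedupe_adjacent | reverse

Check, running the answer program on each example:
  "syzfzb" -> "fzb" -> "fzb" -> "bzf"
  "xftedlizb" -> "edlizb" -> "edlizb" -> "bzilde"
  "vvxl" -> "l" -> "l" -> "l"
  "gjwddlvtw" -> "ddlvtw" -> "dlvtw" -> "wtvld"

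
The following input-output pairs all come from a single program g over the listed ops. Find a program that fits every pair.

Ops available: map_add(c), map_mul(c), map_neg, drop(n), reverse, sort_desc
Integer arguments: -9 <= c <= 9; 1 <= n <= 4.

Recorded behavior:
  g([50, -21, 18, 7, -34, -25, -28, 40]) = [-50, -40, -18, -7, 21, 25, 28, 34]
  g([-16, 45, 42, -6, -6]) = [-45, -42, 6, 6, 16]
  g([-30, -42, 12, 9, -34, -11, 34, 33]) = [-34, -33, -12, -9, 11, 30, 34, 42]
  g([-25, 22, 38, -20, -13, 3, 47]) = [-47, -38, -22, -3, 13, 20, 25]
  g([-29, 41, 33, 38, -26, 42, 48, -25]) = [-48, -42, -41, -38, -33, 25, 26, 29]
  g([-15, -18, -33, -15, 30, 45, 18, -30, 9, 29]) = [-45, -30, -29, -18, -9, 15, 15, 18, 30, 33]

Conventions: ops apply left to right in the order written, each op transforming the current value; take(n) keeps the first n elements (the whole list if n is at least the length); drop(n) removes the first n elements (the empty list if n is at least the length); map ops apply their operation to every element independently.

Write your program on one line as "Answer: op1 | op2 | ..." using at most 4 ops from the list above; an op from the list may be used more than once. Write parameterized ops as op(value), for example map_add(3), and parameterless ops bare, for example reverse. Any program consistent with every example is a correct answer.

reverse | sort_desc | map_neg

Check, running the answer program on each example:
  [50, -21, 18, 7, -34, -25, -28, 40] -> [40, -28, -25, -34, 7, 18, -21, 50] -> [50, 40, 18, 7, -21, -25, -28, -34] -> [-50, -40, -18, -7, 21, 25, 28, 34]
  [-16, 45, 42, -6, -6] -> [-6, -6, 42, 45, -16] -> [45, 42, -6, -6, -16] -> [-45, -42, 6, 6, 16]
  [-30, -42, 12, 9, -34, -11, 34, 33] -> [33, 34, -11, -34, 9, 12, -42, -30] -> [34, 33, 12, 9, -11, -30, -34, -42] -> [-34, -33, -12, -9, 11, 30, 34, 42]
  [-25, 22, 38, -20, -13, 3, 47] -> [47, 3, -13, -20, 38, 22, -25] -> [47, 38, 22, 3, -13, -20, -25] -> [-47, -38, -22, -3, 13, 20, 25]
  [-29, 41, 33, 38, -26, 42, 48, -25] -> [-25, 48, 42, -26, 38, 33, 41, -29] -> [48, 42, 41, 38, 33, -25, -26, -29] -> [-48, -42, -41, -38, -33, 25, 26, 29]
  [-15, -18, -33, -15, 30, 45, 18, -30, 9, 29] -> [29, 9, -30, 18, 45, 30, -15, -33, -18, -15] -> [45, 30, 29, 18, 9, -15, -15, -18, -30, -33] -> [-45, -30, -29, -18, -9, 15, 15, 18, 30, 33]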